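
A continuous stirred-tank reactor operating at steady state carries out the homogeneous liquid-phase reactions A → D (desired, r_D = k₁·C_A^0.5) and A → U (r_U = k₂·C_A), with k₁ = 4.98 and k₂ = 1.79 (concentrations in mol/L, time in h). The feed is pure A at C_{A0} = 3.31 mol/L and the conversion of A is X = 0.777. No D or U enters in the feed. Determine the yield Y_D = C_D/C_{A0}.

0.594

Exit C_A = C_{A0}(1−X) = 3.31×0.223 = 0.7381 mol/L.
Rates in a CSTR are evaluated at the outlet concentration: r_D = 4.98×0.7381^0.5 = 4.279, r_U = 1.79×0.7381 = 1.321.
Fraction of consumed A going to D: r_D/(r_D+r_U) = 0.7641.
C_D = 0.7641·C_{A0}·X = 0.7641×3.31×0.777 = 1.97 mol/L; Y_D = C_D/C_{A0} = 0.594.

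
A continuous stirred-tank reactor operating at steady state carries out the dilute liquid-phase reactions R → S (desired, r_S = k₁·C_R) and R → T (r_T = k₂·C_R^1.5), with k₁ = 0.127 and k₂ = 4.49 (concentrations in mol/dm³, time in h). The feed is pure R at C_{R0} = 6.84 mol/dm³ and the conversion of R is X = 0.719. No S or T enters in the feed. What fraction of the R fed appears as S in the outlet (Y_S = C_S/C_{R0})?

0.0144

Exit C_R = C_{R0}(1−X) = 6.84×0.281 = 1.922 mol/dm³.
A CSTR operates uniformly at the exit composition, giving r_S = 0.2441 and r_T = 11.96 (each k·C_R^n at C_R = 1.922).
Fraction of consumed R going to S: r_S/(r_S+r_T) = 0.01999.
C_S = 0.01999·C_{R0}·X = 0.01999×6.84×0.719 = 0.0983 mol/dm³; Y_S = C_S/C_{R0} = 0.0144.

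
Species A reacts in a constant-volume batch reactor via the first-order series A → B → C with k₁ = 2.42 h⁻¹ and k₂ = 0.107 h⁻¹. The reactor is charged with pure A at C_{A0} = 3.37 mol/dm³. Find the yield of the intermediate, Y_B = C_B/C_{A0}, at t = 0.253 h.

0.451

Solving the coupled first-order balances gives C_B(t) = [k₁/(k₂−k₁)]·C_{A0}·(e^(−k₁t) − e^(−k₂t)).
e^(−k₁t) = e^(−2.42×0.253) = e^(−0.6123) = 0.5421; e^(−k₂t) = e^(−0.02707) = 0.9733.
C_B = 2.42×3.37/(0.107−2.42) × (0.5421−0.9733) = (-3.526)×(-0.4312) = 1.520 mol/dm³.
Y_B = C_B/C_{A0} = 1.520/3.37 = 0.451.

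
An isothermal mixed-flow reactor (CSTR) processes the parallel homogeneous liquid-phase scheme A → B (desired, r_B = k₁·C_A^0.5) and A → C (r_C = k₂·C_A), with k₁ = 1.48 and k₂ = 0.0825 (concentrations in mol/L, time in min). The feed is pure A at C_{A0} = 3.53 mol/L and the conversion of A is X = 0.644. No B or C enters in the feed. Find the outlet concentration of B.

2.14 mol/L

Exit C_A = C_{A0}(1−X) = 3.53×0.356 = 1.257 mol/L.
Rates in a CSTR are evaluated at the outlet concentration: r_B = 1.48×1.257^0.5 = 1.659, r_C = 0.0825×1.257 = 0.1037.
Fraction of consumed A going to B: r_B/(r_B+r_C) = 0.9412.
C_B = 0.9412·C_{A0}·X = 0.9412×3.53×0.644 = 2.14 mol/L.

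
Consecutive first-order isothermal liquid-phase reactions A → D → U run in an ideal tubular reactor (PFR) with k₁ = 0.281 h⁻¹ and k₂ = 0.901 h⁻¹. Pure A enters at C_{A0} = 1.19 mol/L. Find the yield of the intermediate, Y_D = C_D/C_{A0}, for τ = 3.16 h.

For first-order series with pure A initially, C_D(τ) = k₁C_{A0}/(k₂−k₁)·(e^(−k₁τ) − e^(−k₂τ)).
e^(−k₁τ) = e^(−0.281×3.16) = e^(−0.8880) = 0.4115; e^(−k₂τ) = e^(−2.847) = 0.05801.
C_D = 0.281×1.19/(0.901−0.281) × (0.4115−0.05801) = 0.5393×0.3535 = 0.1906 mol/L.
Y_D = C_D/C_{A0} = 0.1906/1.19 = 0.160.

0.160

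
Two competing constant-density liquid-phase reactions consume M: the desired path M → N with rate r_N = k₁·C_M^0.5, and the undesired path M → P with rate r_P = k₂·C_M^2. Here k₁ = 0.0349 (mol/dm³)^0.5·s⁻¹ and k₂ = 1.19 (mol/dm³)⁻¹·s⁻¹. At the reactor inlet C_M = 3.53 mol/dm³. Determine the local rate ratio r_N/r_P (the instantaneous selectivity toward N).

0.00442

S_{N/P} = r_N/r_P = (k₁·C_M^0.5)/(k₂·C_M^2) = (k₁/k₂)·C_M^-1.5.
= (0.0349×3.530^0.5) / (1.19×3.530^2) = 0.06557/14.83 = 0.00442.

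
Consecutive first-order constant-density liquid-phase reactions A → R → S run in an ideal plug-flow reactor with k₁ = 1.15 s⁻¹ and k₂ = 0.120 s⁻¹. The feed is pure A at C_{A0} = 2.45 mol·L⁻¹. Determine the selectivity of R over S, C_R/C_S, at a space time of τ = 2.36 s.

4.61

Solving the coupled first-order balances gives C_R(τ) = [k₁/(k₂−k₁)]·C_{A0}·(e^(−k₁τ) − e^(−k₂τ)).
e^(−k₁τ) = e^(−1.15×2.36) = e^(−2.714) = 0.06627; e^(−k₂τ) = e^(−0.2832) = 0.7534.
C_R = 1.15×2.45/(0.120−1.15) × (0.06627−0.7534) = (-2.735)×(-0.6871) = 1.880 mol·L⁻¹.
C_A = C_{A0}e^(−k₁τ) = 0.1624 mol·L⁻¹, so C_S = C_{A0}−C_A−C_R = 0.4081 mol·L⁻¹; C_R/C_S = 4.61.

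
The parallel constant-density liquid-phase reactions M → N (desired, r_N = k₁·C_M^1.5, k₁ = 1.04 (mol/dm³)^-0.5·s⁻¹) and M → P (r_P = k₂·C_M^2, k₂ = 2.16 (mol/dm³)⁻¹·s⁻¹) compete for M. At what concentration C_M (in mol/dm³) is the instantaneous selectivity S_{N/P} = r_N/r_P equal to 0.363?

1.76 mol/dm³

S_{N/P} = (k₁/k₂)·C_M^-0.5 ⇒ C_M = (S·k₂/k₁)^(-2).
= (0.363×2.16/1.04)^(-2) = (0.7539)^(-2) = 1.76 mol/dm³.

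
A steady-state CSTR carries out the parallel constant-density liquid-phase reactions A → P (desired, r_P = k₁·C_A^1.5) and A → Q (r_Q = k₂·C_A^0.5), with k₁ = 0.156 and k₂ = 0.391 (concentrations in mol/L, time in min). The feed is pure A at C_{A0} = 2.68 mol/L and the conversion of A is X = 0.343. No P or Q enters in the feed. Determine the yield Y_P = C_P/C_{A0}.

Exit C_A = C_{A0}(1−X) = 2.68×0.657 = 1.761 mol/L.
Rates in a CSTR are evaluated at the outlet concentration: r_P = 0.156×1.761^1.5 = 0.3645, r_Q = 0.391×1.761^0.5 = 0.5188.
Fraction of consumed A going to P: r_P/(r_P+r_Q) = 0.4126.
C_P = 0.4126·C_{A0}·X = 0.4126×2.68×0.343 = 0.379 mol/L; Y_P = C_P/C_{A0} = 0.142.

0.142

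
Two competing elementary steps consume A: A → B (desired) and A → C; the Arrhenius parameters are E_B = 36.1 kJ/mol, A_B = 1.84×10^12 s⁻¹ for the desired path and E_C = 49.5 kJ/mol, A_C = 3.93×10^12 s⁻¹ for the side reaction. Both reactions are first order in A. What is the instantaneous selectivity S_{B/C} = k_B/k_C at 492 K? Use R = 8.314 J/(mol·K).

12.4

k_B/k_C = (A_B/A_C)·exp[−(E_B−E_C)/(RT)] = (A_B/A_C)·exp[(E_C−E_B)/(RT)].
(E_C−E_B)/(RT) = (49.5−36.1)×10³/(8.314×492) = 13400/4090 = 3.276.
k_B/k_C = (1.84×10^12/3.93×10^12)·exp(3.276) = 0.4682 × 26.47 = 12.4.
Since E_B < E_C, lowering the temperature improves selectivity toward B.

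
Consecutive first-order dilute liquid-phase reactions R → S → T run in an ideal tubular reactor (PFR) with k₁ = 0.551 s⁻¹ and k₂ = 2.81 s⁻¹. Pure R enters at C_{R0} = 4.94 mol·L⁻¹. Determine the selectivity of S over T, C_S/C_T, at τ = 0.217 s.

2.91

The intermediate concentration in a first-order A→B→C sequence is C_S = k₁C_{R0}(e^(−k₁τ) − e^(−k₂τ))/(k₂−k₁).
e^(−k₁τ) = e^(−0.551×0.217) = e^(−0.1196) = 0.8873; e^(−k₂τ) = e^(−0.6098) = 0.5435.
C_S = 0.551×4.94/(2.81−0.551) × (0.8873−0.5435) = 1.205×0.3438 = 0.4143 mol·L⁻¹.
C_R = C_{R0}e^(−k₁τ) = 4.383 mol·L⁻¹, so C_T = C_{R0}−C_R−C_S = 0.1424 mol·L⁻¹; C_S/C_T = 2.91.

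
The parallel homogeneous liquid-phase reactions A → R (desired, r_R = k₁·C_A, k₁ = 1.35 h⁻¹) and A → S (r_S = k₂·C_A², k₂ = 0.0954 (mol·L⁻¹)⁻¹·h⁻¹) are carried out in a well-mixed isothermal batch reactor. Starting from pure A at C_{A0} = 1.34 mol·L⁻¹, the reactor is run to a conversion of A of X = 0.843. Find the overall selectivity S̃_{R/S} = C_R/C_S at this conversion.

C_A = C_{A0}(1−X) = 0.2104 mol·L⁻¹.
Along a PFR/batch, dC_R/dC_A = −r_R/(r_R+r_S) = −k₁/(k₁+k₂·C_A).
Integrating from C_{A0} to C_A: C_R = (1.35/0.0954)·ln[(1.35+0.0954·1.34)/(1.35+0.0954·0.210)] = 14.15·ln(1.478/1.370) = 1.071 mol·L⁻¹.
C_S = (C_{A0}−C_A)−C_R = 0.05816 mol·L⁻¹; S̃_{R/S} = 1.071/0.05816 = 18.4.

18.4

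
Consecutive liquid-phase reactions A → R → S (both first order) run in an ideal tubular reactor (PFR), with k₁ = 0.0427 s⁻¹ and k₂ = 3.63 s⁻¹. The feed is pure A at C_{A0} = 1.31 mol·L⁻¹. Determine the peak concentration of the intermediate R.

0.0146 mol·L⁻¹

Evaluating C_R at τ_opt = ln(k₂/k₁)/(k₂−k₁) gives C_{R,max}/C_{A0} = (k₁/k₂)^[k₂/(k₂−k₁)].
= (0.0427/3.63)^(3.63/(3.63−0.0427)) = (0.01176)^(1.012) = 0.01116.
C_{R,max} = 0.01116×1.31 = 0.0146 mol·L⁻¹.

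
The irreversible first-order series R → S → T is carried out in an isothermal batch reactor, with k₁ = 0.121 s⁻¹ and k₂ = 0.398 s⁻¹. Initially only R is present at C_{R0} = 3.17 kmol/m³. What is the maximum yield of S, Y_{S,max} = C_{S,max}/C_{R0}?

0.181

At the optimum, C_{S,max}/C_{R0} = (k₁/k₂)^[k₂/(k₂−k₁)].
= (0.121/0.398)^(0.398/(0.398−0.121)) = (0.3040)^(1.437) = 0.1807.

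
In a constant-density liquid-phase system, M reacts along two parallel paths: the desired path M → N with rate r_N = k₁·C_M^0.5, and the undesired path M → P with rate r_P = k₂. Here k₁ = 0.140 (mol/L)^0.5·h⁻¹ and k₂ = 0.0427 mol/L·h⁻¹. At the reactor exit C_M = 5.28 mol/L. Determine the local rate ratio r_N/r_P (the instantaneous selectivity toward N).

S_{N/P} = r_N/r_P = (k₁·C_M^0.5)/(k₂) = (k₁/k₂)·C_M^0.5.
= (0.140×5.280^0.5) / (0.0427) = 0.3217/0.04270 = 7.53.
Since the desired path is higher order in M, keeping C_M high (PFR or concentrated feed) favours N.

7.53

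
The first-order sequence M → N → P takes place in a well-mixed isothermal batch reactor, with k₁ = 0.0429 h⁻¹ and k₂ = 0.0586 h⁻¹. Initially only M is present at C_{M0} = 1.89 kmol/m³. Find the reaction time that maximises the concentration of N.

Setting dC_N/dt = 0 gives t_opt = ln(k₂/k₁)/(k₂−k₁).
= ln(0.0586/0.0429)/(0.0586−0.0429) = ln(1.366)/0.01570 = 0.3119/0.01570 = 19.9 h.

19.9 h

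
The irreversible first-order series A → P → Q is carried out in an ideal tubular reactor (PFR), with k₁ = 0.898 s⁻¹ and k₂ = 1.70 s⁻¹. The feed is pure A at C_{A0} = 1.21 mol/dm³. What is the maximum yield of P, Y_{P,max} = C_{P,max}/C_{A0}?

0.259

At the optimum, C_{P,max}/C_{A0} = (k₁/k₂)^[k₂/(k₂−k₁)].
= (0.898/1.70)^(1.70/(1.70−0.898)) = (0.5282)^(2.120) = 0.2585.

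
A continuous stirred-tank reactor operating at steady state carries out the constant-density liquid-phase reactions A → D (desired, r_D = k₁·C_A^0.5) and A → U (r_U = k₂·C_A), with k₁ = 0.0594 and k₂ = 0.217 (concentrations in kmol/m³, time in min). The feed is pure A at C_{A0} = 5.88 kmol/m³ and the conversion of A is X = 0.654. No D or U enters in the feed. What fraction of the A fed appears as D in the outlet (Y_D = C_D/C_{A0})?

Exit C_A = C_{A0}(1−X) = 5.88×0.346 = 2.034 kmol/m³.
In a CSTR the entire volume is at exit conditions, so r_D = 0.0594×2.034^0.5 = 0.08473 and r_U = 0.217×2.034 = 0.4415.
Fraction of consumed A going to D: r_D/(r_D+r_U) = 0.1610.
C_D = 0.1610·C_{A0}·X = 0.1610×5.88×0.654 = 0.619 kmol/m³; Y_D = C_D/C_{A0} = 0.105.

0.105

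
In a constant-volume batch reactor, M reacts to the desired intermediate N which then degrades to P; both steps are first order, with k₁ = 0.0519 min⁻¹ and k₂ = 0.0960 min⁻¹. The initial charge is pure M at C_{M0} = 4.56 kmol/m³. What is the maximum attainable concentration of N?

1.20 kmol/m³

Evaluating C_N at t_opt = ln(k₂/k₁)/(k₂−k₁) gives C_{N,max}/C_{M0} = (k₁/k₂)^[k₂/(k₂−k₁)].
= (0.0519/0.0960)^(0.0960/(0.0960−0.0519)) = (0.5406)^(2.177) = 0.2621.
C_{N,max} = 0.2621×4.56 = 1.20 kmol/m³.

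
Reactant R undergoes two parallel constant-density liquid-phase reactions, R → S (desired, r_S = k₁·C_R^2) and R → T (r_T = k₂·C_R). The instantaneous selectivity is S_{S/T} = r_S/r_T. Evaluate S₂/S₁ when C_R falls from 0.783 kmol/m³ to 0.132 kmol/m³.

S_{S/T} = (k₁/k₂)·C_R, so S₂/S₁ = (C_{R,2}/C_{R,1}).
= 0.132/0.783 = 0.169.

0.169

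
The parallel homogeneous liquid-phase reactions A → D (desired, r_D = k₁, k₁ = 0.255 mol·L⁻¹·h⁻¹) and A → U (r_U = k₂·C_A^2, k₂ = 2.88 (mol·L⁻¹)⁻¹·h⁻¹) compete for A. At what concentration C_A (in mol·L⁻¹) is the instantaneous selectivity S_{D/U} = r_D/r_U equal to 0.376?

S_{D/U} = (k₁/k₂)·C_A^-2 ⇒ C_A = (S·k₂/k₁)^(-0.5).
= (0.376×2.88/0.255)^(-0.5) = (4.247)^(-0.5) = 0.485 mol·L⁻¹.

0.485 mol·L⁻¹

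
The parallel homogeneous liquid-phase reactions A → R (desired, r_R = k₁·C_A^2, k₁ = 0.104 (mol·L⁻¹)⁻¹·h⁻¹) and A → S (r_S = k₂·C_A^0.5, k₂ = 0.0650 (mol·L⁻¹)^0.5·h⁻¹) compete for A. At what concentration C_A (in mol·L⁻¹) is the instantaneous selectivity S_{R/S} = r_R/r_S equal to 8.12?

S_{R/S} = (k₁/k₂)·C_A^1.5 ⇒ C_A = (S·k₂/k₁)^(1/1.5).
= (8.12×0.0650/0.104)^(0.6667) = (5.075)^(0.6667) = 2.95 mol·L⁻¹.

2.95 mol·L⁻¹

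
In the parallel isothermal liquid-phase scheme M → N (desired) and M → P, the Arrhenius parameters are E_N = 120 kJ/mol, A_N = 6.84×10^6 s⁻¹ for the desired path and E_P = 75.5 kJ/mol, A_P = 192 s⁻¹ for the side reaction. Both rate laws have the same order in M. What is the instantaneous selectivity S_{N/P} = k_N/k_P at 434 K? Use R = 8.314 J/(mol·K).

k_N/k_P = (A_N/A_P)·exp[−(E_N−E_P)/(RT)] = (A_N/A_P)·exp[(E_P−E_N)/(RT)].
(E_P−E_N)/(RT) = (75.5−120)×10³/(8.314×434) = -44500/3608 = -12.33.
k_N/k_P = (6.84×10^6/192)·exp(-12.33) = 35625 × 4.405×10^-6 = 0.157.

0.157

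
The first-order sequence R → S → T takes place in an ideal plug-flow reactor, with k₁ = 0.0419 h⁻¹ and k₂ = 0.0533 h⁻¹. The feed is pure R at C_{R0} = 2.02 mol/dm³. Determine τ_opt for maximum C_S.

21.1 h

The intermediate peaks when r₁ = r₂, i.e. k₁e^(−k₁τ) = k₂e^(−k₂τ), giving τ_opt = ln(k₂/k₁)/(k₂−k₁).
= ln(0.0533/0.0419)/(0.0533−0.0419) = ln(1.272)/0.01140 = 0.2407/0.01140 = 21.1 h.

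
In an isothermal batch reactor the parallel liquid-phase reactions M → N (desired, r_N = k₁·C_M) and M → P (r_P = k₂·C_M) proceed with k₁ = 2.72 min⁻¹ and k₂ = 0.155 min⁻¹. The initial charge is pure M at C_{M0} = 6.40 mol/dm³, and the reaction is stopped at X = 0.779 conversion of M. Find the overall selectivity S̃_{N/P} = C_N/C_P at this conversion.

17.5

C_M = C_{M0}(1−X) = 1.414 mol/dm³.
Both paths are first order in M, so the instantaneous fraction to N is constant: dC_N/d(−C_M) = k₁/(k₁+k₂) = 0.9461.
C_N = 0.9461·(C_{M0}−C_M) = 0.9461×4.986 = 4.72 mol/dm³.
C_P = (C_{M0}−C_M)−C_N = 0.2688 mol/dm³; S̃_{N/P} = 4.717/0.2688 = 17.5.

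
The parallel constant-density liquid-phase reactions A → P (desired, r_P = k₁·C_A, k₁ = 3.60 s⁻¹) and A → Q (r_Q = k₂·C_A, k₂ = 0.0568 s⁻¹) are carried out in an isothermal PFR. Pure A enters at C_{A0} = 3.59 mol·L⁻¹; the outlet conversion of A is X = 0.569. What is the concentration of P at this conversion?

2.01 mol·L⁻¹

C_A = C_{A0}(1−X) = 1.547 mol·L⁻¹.
Both paths are first order in A, so the instantaneous fraction to P is constant: dC_P/d(−C_A) = k₁/(k₁+k₂) = 0.9845.
C_P = 0.9845·(C_{A0}−C_A) = 0.9845×2.043 = 2.01 mol·L⁻¹.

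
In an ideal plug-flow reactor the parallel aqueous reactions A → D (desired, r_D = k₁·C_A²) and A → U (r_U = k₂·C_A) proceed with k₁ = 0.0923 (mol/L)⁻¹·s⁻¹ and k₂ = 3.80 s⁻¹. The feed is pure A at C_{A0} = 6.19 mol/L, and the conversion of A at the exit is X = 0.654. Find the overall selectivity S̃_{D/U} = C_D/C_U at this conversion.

C_A = C_{A0}(1−X) = 2.142 mol/L.
Along a PFR/batch, dC_U/dC_A = −r_U/(r_D+r_U) = −k₂/(k₂+k₁·C_A).
Integrating from C_{A0} to C_A: C_U = (3.80/0.0923)·ln[(3.80+0.0923·6.19)/(3.80+0.0923·2.14)] = 41.17·ln(4.371/3.998) = 3.679 mol/L.
Then C_D = (C_{A0}−C_A) − C_U = 4.048 − 3.679 = 0.3695 mol/L.
S̃_{D/U} = C_D/C_U = 0.3695/3.679 = 0.100.

0.100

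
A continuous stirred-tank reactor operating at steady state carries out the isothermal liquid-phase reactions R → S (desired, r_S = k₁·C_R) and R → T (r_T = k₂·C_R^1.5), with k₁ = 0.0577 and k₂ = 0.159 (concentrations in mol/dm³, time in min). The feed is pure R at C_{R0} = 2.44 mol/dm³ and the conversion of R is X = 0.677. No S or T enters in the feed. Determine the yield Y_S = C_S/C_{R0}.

0.196

Exit C_R = C_{R0}(1−X) = 2.44×0.323 = 0.7881 mol/dm³.
A CSTR operates uniformly at the exit composition, giving r_S = 0.04547 and r_T = 0.1112 (each k·C_R^n at C_R = 0.7881).
Fraction of consumed R going to S: r_S/(r_S+r_T) = 0.2902.
C_S = 0.2902·C_{R0}·X = 0.2902×2.44×0.677 = 0.479 mol/dm³; Y_S = C_S/C_{R0} = 0.196.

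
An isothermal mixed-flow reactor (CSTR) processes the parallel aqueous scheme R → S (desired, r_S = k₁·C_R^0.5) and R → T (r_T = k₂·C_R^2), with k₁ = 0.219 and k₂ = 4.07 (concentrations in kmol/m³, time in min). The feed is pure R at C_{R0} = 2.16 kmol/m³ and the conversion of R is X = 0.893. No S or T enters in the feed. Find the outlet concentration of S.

0.629 kmol/m³

Exit C_R = C_{R0}(1−X) = 2.16×0.107 = 0.2311 kmol/m³.
A CSTR operates uniformly at the exit composition, giving r_S = 0.1053 and r_T = 0.2174 (each k·C_R^n at C_R = 0.2311).
Fraction of consumed R going to S: r_S/(r_S+r_T) = 0.3263.
C_S = 0.3263·C_{R0}·X = 0.3263×2.16×0.893 = 0.629 kmol/m³.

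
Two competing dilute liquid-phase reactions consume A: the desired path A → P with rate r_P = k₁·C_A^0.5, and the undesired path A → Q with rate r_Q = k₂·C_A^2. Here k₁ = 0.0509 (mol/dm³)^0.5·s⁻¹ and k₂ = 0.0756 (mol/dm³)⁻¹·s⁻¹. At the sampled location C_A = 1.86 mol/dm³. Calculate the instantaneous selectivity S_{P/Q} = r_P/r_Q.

0.265

S_{P/Q} = r_P/r_Q = (k₁·C_A^0.5)/(k₂·C_A^2) = (k₁/k₂)·C_A^-1.5.
= (0.0509×1.860^0.5) / (0.0756×1.860^2) = 0.06942/0.2615 = 0.265.
The undesired path is higher order in A, so low C_A (CSTR or dilute feed) favours P.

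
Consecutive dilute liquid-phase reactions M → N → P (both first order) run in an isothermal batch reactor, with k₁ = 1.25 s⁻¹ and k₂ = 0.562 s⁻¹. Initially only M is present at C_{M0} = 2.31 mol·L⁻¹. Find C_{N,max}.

Evaluating C_N at t_opt = ln(k₂/k₁)/(k₂−k₁) gives C_{N,max}/C_{M0} = (k₁/k₂)^[k₂/(k₂−k₁)].
= (1.25/0.562)^(0.562/(0.562−1.25)) = (2.224)^(-0.8169) = 0.5205.
C_{N,max} = 0.5205×2.31 = 1.20 mol·L⁻¹.

1.20 mol·L⁻¹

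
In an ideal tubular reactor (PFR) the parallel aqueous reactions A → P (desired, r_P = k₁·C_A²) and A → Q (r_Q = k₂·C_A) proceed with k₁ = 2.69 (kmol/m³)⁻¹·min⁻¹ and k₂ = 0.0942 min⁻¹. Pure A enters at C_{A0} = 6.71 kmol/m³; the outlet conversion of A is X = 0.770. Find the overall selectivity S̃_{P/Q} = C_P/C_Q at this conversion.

101

C_A = C_{A0}(1−X) = 1.543 kmol/m³.
Along a PFR/batch, dC_Q/dC_A = −r_Q/(r_P+r_Q) = −k₂/(k₂+k₁·C_A).
Integrating from C_{A0} to C_A: C_Q = (0.0942/2.69)·ln[(0.0942+2.69·6.71)/(0.0942+2.69·1.54)] = 0.03502·ln(18.14/4.246) = 0.05086 kmol/m³.
Then C_P = (C_{A0}−C_A) − C_Q = 5.167 − 0.05086 = 5.116 kmol/m³.
S̃_{P/Q} = C_P/C_Q = 5.116/0.05086 = 101.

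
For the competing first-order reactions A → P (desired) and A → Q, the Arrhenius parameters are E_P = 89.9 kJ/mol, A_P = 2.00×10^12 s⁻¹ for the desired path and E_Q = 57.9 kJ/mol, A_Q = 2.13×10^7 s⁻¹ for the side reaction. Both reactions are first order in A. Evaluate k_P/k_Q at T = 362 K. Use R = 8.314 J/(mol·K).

2.26

With equal orders, S_{P/Q} = k_P/k_Q = (A_P/A_Q)·exp[(E_Q−E_P)/(RT)].
(E_Q−E_P)/(RT) = (57.9−89.9)×10³/(8.314×362) = -32000/3010 = -10.63.
k_P/k_Q = (2.00×10^12/2.13×10^7)·exp(-10.63) = 93897 × 2.412×10^-5 = 2.26.
Since E_P > E_Q, raising the temperature improves selectivity toward P.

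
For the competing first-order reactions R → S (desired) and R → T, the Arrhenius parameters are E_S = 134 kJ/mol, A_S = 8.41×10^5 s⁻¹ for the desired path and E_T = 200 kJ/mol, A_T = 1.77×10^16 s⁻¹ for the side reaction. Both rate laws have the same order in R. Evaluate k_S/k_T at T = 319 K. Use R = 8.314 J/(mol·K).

3.05

Since both paths have the same order in R, the concentration cancels and S_{S/T} = k_S/k_T = (A_S/A_T)·exp[(E_T−E_S)/(RT)].
(E_T−E_S)/(RT) = (200−134)×10³/(8.314×319) = 66000/2652 = 24.89.
k_S/k_T = (8.41×10^5/1.77×10^16)·exp(24.89) = 4.751×10^-11 × 6.420×10^10 = 3.05.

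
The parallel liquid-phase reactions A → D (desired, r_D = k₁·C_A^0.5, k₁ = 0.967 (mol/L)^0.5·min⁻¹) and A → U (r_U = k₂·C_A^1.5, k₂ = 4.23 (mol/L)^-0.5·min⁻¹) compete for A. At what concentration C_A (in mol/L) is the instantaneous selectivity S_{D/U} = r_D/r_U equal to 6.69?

0.0342 mol/L

S_{D/U} = (k₁/k₂)·C_A⁻¹ ⇒ C_A = (S·k₂/k₁)^(-1).
= (6.69×4.23/0.967)^(-1) = (29.26)^(-1) = 0.0342 mol/L.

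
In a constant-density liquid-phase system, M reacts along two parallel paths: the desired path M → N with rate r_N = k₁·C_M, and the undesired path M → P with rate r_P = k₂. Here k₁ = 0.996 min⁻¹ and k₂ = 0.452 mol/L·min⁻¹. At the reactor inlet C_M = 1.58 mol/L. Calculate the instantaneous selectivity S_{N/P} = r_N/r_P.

S_{N/P} = r_N/r_P = (k₁·C_M)/(k₂) = (k₁/k₂)·C_M.
= (0.996×1.580) / (0.452) = 1.574/0.4520 = 3.48.
Since the desired path is higher order in M, keeping C_M high (PFR or concentrated feed) favours N.

3.48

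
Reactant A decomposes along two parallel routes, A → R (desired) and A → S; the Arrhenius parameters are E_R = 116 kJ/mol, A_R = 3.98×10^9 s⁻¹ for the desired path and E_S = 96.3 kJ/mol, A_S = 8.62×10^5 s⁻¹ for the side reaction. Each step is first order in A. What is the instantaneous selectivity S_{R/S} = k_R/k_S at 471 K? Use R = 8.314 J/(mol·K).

30.2

With equal orders, S_{R/S} = k_R/k_S = (A_R/A_S)·exp[(E_S−E_R)/(RT)].
(E_S−E_R)/(RT) = (96.3−116)×10³/(8.314×471) = -19700/3916 = -5.031.
k_R/k_S = (3.98×10^9/8.62×10^5)·exp(-5.031) = 4617 × 0.006534 = 30.2.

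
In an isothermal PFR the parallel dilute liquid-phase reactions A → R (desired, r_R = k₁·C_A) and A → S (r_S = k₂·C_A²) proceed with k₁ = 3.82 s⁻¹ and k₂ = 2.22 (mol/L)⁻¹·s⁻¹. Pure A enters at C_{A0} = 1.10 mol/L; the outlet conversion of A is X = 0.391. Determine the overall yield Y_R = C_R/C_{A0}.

0.259

C_A = C_{A0}(1−X) = 0.6699 mol/L.
Along a PFR/batch, dC_R/dC_A = −r_R/(r_R+r_S) = −k₁/(k₁+k₂·C_A).
Integrating from C_{A0} to C_A: C_R = (3.82/2.22)·ln[(3.82+2.22·1.10)/(3.82+2.22·0.670)] = 1.721·ln(6.262/5.307) = 0.2847 mol/L.
Y_R = C_R/C_{A0} = 0.2847/1.10 = 0.259.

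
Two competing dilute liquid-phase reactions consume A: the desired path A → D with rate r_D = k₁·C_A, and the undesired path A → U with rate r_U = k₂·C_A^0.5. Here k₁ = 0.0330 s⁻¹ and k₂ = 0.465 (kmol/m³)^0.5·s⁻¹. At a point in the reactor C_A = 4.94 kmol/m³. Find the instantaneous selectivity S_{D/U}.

0.158

S_{D/U} = r_D/r_U = (k₁·C_A)/(k₂·C_A^0.5) = (k₁/k₂)·C_A^0.5.
= (0.0330×4.940) / (0.465×4.940^0.5) = 0.1630/1.034 = 0.158.
Since the desired path is higher order in A, keeping C_A high (PFR or concentrated feed) favours D.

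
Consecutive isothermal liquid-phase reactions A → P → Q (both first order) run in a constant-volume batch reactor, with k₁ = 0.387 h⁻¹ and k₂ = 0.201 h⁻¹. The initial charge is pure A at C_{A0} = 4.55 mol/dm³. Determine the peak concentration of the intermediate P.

2.24 mol/dm³

For a first-order series the maximum intermediate yield is C_{P,max}/C_{A0} = (k₁/k₂)^[k₂/(k₂−k₁)].
= (0.387/0.201)^(0.201/(0.201−0.387)) = (1.925)^(-1.081) = 0.4927.
C_{P,max} = 0.4927×4.55 = 2.24 mol/dm³.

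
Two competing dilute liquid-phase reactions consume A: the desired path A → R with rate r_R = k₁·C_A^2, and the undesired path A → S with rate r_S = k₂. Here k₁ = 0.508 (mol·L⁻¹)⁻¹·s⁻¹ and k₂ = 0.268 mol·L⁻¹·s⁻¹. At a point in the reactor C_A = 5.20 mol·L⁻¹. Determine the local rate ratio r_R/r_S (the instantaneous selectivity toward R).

S_{R/S} = r_R/r_S = (k₁·C_A^2)/(k₂) = (k₁/k₂)·C_A^2.
= (0.508×5.200^2) / (0.268) = 13.74/0.2680 = 51.3.
Since the desired path is higher order in A, keeping C_A high (PFR or concentrated feed) favours R.

51.3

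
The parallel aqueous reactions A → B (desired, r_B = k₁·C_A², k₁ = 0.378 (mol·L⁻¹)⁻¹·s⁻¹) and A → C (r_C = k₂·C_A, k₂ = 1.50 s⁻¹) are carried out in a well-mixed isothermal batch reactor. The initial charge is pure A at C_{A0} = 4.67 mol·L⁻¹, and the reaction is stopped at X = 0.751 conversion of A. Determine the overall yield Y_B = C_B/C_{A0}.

0.308

C_A = C_{A0}(1−X) = 1.163 mol·L⁻¹.
Along a PFR/batch, dC_C/dC_A = −r_C/(r_B+r_C) = −k₂/(k₂+k₁·C_A).
Integrating from C_{A0} to C_A: C_C = (1.50/0.378)·ln[(1.50+0.378·4.67)/(1.50+0.378·1.16)] = 3.968·ln(3.265/1.940) = 2.067 mol·L⁻¹.
Then C_B = (C_{A0}−C_A) − C_C = 3.507 − 2.067 = 1.440 mol·L⁻¹.
Y_B = C_B/C_{A0} = 1.440/4.67 = 0.308.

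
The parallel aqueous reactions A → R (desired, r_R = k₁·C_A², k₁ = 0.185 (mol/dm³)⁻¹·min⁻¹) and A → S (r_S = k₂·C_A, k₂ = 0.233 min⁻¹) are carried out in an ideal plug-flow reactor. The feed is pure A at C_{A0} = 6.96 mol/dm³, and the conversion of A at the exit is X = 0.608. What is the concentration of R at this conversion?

C_A = C_{A0}(1−X) = 2.728 mol/dm³.
Along a PFR/batch, dC_S/dC_A = −r_S/(r_R+r_S) = −k₂/(k₂+k₁·C_A).
Integrating from C_{A0} to C_A: C_S = (0.233/0.185)·ln[(0.233+0.185·6.96)/(0.233+0.185·2.73)] = 1.259·ln(1.521/0.7377) = 0.9109 mol/dm³.
Then C_R = (C_{A0}−C_A) − C_S = 4.232 − 0.9109 = 3.321 mol/dm³.

3.32 mol/dm³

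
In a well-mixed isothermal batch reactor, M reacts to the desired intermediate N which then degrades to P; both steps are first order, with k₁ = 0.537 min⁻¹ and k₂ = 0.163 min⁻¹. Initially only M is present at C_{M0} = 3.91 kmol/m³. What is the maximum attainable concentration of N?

Evaluating C_N at t_opt = ln(k₂/k₁)/(k₂−k₁) gives C_{N,max}/C_{M0} = (k₁/k₂)^[k₂/(k₂−k₁)].
= (0.537/0.163)^(0.163/(0.163−0.537)) = (3.294)^(-0.4358) = 0.5947.
C_{N,max} = 0.5947×3.91 = 2.33 kmol/m³.

2.33 kmol/m³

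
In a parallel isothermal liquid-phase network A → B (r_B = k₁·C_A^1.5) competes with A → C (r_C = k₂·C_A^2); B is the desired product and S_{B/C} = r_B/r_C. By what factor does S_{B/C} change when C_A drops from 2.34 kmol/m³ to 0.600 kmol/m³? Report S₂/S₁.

1.97

S_{B/C} = (k₁/k₂)·C_A^-0.5, so S₂/S₁ = (C_{A,2}/C_{A,1})^-0.5.
= (0.600/2.34)^(-0.5) = (0.2564)^(-0.5) = 1.97.
Selectivity toward B rises as C_A falls — low-concentration operation is favoured.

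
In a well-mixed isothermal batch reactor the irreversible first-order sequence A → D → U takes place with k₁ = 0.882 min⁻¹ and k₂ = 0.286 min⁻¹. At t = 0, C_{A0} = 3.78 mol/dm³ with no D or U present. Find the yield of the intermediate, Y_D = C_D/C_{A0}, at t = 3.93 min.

0.435

The intermediate concentration in a first-order A→B→C sequence is C_D = k₁C_{A0}(e^(−k₁t) − e^(−k₂t))/(k₂−k₁).
e^(−k₁t) = e^(−0.882×3.93) = e^(−3.466) = 0.03123; e^(−k₂t) = e^(−1.124) = 0.3250.
C_D = 0.882×3.78/(0.286−0.882) × (0.03123−0.3250) = (-5.594)×(-0.2938) = 1.643 mol/dm³.
Y_D = C_D/C_{A0} = 1.643/3.78 = 0.435.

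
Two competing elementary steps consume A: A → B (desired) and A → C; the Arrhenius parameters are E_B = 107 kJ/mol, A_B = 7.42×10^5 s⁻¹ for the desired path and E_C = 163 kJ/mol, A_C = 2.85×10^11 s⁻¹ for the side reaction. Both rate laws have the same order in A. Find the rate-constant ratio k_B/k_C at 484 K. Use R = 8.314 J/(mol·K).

k_B/k_C = (A_B/A_C)·exp[−(E_B−E_C)/(RT)] = (A_B/A_C)·exp[(E_C−E_B)/(RT)].
(E_C−E_B)/(RT) = (163−107)×10³/(8.314×484) = 56000/4024 = 13.92.
k_B/k_C = (7.42×10^5/2.85×10^11)·exp(13.92) = 2.604×10^-6 × 1.106×10^6 = 2.88.
Since E_B < E_C, lowering the temperature improves selectivity toward B.

2.88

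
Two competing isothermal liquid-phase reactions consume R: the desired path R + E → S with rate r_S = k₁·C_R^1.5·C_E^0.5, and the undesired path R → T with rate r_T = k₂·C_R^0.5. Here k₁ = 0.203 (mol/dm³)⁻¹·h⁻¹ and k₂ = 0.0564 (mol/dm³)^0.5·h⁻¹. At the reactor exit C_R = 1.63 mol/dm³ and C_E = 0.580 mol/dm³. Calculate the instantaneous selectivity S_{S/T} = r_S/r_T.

4.47

S_{S/T} = r_S/r_T = (k₁·C_R^1.5·C_E^0.5)/(k₂·C_R^0.5) = (k₁/k₂)·C_R·C_E^0.5.
= (0.203×1.630^1.5×0.5800^0.5) / (0.0564×1.630^0.5) = 0.3217/0.07201 = 4.47.
Since the desired path is higher order in R, keeping C_R high (PFR or concentrated feed) favours S.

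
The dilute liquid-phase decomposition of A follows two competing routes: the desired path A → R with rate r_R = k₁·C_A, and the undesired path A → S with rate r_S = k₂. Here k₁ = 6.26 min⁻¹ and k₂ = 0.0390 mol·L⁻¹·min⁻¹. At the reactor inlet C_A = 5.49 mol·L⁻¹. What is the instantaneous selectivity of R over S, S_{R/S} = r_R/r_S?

S_{R/S} = r_R/r_S = (k₁·C_A)/(k₂) = (k₁/k₂)·C_A.
= (6.26×5.490) / (0.0390) = 34.37/0.03900 = 881.
Since the desired path is higher order in A, keeping C_A high (PFR or concentrated feed) favours R.

881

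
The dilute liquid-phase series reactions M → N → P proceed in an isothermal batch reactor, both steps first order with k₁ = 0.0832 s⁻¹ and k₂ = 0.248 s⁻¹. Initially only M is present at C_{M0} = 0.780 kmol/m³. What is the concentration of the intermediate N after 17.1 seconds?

0.0893 kmol/m³

For first-order series with pure M initially, C_N(t) = k₁C_{M0}/(k₂−k₁)·(e^(−k₁t) − e^(−k₂t)).
e^(−k₁t) = e^(−0.0832×17.1) = e^(−1.423) = 0.2411; e^(−k₂t) = e^(−4.241) = 0.01440.
C_N = 0.0832×0.780/(0.248−0.0832) × (0.2411−0.01440) = 0.3938×0.2267 = 0.08926 kmol/m³.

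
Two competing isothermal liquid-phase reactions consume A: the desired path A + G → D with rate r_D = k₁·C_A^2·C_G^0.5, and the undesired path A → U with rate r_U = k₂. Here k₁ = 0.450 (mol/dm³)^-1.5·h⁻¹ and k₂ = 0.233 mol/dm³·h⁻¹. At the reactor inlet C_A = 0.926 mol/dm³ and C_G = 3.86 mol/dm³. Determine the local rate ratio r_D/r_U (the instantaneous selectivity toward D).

S_{D/U} = r_D/r_U = (k₁·C_A^2·C_G^0.5)/(k₂) = (k₁/k₂)·C_A^2·C_G^0.5.
= (0.450×0.9260^2×3.860^0.5) / (0.233) = 0.7581/0.2330 = 3.25.
Since the desired path is higher order in A, keeping C_A high (PFR or concentrated feed) favours D.

3.25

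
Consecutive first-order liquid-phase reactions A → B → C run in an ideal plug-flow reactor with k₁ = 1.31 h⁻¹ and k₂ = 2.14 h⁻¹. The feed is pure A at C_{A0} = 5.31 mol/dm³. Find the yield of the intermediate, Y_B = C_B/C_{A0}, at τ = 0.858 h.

0.261

Solving the coupled first-order balances gives C_B(τ) = [k₁/(k₂−k₁)]·C_{A0}·(e^(−k₁τ) − e^(−k₂τ)).
e^(−k₁τ) = e^(−1.31×0.858) = e^(−1.124) = 0.3250; e^(−k₂τ) = e^(−1.836) = 0.1594.
C_B = 1.31×5.31/(2.14−1.31) × (0.3250−0.1594) = 8.381×0.1655 = 1.387 mol/dm³.
Y_B = C_B/C_{A0} = 1.387/5.31 = 0.261.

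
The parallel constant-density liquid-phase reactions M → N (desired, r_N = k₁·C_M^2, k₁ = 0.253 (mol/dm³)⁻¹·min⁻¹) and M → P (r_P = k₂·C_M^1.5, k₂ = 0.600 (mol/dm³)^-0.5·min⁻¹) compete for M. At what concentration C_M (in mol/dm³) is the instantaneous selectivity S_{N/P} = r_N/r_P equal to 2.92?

48.0 mol/dm³

S_{N/P} = (k₁/k₂)·C_M^0.5 ⇒ C_M = (S·k₂/k₁)^(2).
= (2.92×0.600/0.253)^(2) = (6.925)^(2) = 48.0 mol/dm³.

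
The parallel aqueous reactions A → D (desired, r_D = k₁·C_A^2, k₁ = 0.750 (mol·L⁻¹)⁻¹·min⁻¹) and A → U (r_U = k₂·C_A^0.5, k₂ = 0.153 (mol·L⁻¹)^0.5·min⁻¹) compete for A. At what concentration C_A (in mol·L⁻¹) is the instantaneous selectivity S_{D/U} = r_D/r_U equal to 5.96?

1.14 mol·L⁻¹

S_{D/U} = (k₁/k₂)·C_A^1.5 ⇒ C_A = (S·k₂/k₁)^(1/1.5).
= (5.96×0.153/0.750)^(0.6667) = (1.216)^(0.6667) = 1.14 mol·L⁻¹.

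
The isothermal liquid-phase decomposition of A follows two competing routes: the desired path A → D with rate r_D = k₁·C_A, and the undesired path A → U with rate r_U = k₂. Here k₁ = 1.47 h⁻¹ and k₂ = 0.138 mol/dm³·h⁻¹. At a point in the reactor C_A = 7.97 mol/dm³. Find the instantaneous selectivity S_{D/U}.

S_{D/U} = r_D/r_U = (k₁·C_A)/(k₂) = (k₁/k₂)·C_A.
= (1.47×7.970) / (0.138) = 11.72/0.1380 = 84.9.

84.9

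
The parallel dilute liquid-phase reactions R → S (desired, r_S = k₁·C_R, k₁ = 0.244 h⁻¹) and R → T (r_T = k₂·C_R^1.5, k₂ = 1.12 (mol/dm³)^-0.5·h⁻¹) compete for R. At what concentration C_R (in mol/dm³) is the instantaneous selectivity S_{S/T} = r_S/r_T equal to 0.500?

0.190 mol/dm³

S_{S/T} = (k₁/k₂)·C_R^-0.5 ⇒ C_R = (S·k₂/k₁)^(-2).
= (0.500×1.12/0.244)^(-2) = (2.295)^(-2) = 0.190 mol/dm³.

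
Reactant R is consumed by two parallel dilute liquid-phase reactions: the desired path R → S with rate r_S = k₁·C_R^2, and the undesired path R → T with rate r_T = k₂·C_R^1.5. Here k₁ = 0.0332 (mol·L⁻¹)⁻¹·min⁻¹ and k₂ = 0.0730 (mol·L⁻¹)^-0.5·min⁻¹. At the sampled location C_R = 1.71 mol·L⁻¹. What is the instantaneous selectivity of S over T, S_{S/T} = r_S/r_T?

0.595

S_{S/T} = r_S/r_T = (k₁·C_R^2)/(k₂·C_R^1.5) = (k₁/k₂)·C_R^0.5.
= (0.0332×1.710^2) / (0.0730×1.710^1.5) = 0.09708/0.1632 = 0.595.
Since the desired path is higher order in R, keeping C_R high (PFR or concentrated feed) favours S.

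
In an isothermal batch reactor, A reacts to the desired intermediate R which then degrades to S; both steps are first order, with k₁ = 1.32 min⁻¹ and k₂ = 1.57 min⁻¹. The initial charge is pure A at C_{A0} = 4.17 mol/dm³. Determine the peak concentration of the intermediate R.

For a first-order series the maximum intermediate yield is C_{R,max}/C_{A0} = (k₁/k₂)^[k₂/(k₂−k₁)].
= (1.32/1.57)^(1.57/(1.57−1.32)) = (0.8408)^(6.280) = 0.3365.
C_{R,max} = 0.3365×4.17 = 1.40 mol/dm³.

1.40 mol/dm³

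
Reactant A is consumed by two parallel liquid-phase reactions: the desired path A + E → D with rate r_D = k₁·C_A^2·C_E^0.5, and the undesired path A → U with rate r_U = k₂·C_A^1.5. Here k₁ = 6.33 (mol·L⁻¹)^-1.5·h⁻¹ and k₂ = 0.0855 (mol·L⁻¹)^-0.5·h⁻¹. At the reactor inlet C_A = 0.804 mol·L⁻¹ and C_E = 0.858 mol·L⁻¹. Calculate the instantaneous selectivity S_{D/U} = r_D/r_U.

61.5

S_{D/U} = r_D/r_U = (k₁·C_A^2·C_E^0.5)/(k₂·C_A^1.5) = (k₁/k₂)·C_A^0.5·C_E^0.5.
= (6.33×0.8040^2×0.8580^0.5) / (0.0855×0.8040^1.5) = 3.790/0.06164 = 61.5.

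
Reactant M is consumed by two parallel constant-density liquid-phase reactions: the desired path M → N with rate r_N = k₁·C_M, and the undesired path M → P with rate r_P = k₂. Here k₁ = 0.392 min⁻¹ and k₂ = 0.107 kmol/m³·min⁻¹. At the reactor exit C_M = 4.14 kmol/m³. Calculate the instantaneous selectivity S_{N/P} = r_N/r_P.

15.2

S_{N/P} = r_N/r_P = (k₁·C_M)/(k₂) = (k₁/k₂)·C_M.
= (0.392×4.140) / (0.107) = 1.623/0.1070 = 15.2.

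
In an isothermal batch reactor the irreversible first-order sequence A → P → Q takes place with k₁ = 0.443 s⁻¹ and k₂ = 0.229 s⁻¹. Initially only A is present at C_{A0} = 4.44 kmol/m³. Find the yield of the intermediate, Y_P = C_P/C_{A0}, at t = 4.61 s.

0.452

For first-order series with pure A initially, C_P(t) = k₁C_{A0}/(k₂−k₁)·(e^(−k₁t) − e^(−k₂t)).
e^(−k₁t) = e^(−0.443×4.61) = e^(−2.042) = 0.1297; e^(−k₂t) = e^(−1.056) = 0.3480.
C_P = 0.443×4.44/(0.229−0.443) × (0.1297−0.3480) = (-9.191)×(-0.2182) = 2.006 kmol/m³.
Y_P = C_P/C_{A0} = 2.006/4.44 = 0.452.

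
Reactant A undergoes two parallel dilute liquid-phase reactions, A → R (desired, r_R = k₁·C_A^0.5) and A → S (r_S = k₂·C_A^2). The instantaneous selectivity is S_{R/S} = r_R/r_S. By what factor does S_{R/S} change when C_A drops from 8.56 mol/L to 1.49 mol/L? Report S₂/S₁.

S_{R/S} = (k₁/k₂)·C_A^-1.5, so S₂/S₁ = (C_{A,2}/C_{A,1})^-1.5.
= (1.49/8.56)^(-1.5) = (0.1741)^(-1.5) = 13.8.
Selectivity toward R rises as C_A falls — low-concentration operation is favoured.

13.8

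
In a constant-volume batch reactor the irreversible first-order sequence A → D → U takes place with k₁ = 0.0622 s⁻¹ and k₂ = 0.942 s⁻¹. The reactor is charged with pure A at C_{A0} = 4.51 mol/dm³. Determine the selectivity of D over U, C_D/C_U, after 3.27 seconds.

For first-order series with pure A initially, C_D(t) = k₁C_{A0}/(k₂−k₁)·(e^(−k₁t) − e^(−k₂t)).
e^(−k₁t) = e^(−0.0622×3.27) = e^(−0.2034) = 0.8160; e^(−k₂t) = e^(−3.080) = 0.04594.
C_D = 0.0622×4.51/(0.942−0.0622) × (0.8160−0.04594) = 0.3188×0.7700 = 0.2455 mol/dm³.
C_A = C_{A0}e^(−k₁t) = 3.680 mol/dm³, so C_U = C_{A0}−C_A−C_D = 0.5845 mol/dm³; C_D/C_U = 0.420.

0.420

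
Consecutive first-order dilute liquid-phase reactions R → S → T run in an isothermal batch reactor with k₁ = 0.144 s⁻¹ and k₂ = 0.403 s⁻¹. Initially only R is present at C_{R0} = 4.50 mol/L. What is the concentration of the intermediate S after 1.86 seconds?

The intermediate concentration in a first-order A→B→C sequence is C_S = k₁C_{R0}(e^(−k₁t) − e^(−k₂t))/(k₂−k₁).
e^(−k₁t) = e^(−0.144×1.86) = e^(−0.2678) = 0.7650; e^(−k₂t) = e^(−0.7496) = 0.4726.
C_S = 0.144×4.50/(0.403−0.144) × (0.7650−0.4726) = 2.502×0.2925 = 0.7317 mol/L.

0.732 mol/L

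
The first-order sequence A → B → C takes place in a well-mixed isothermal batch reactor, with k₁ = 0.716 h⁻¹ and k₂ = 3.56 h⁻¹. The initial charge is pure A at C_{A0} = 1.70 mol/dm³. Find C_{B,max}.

For a first-order series the maximum intermediate yield is C_{B,max}/C_{A0} = (k₁/k₂)^[k₂/(k₂−k₁)].
= (0.716/3.56)^(3.56/(3.56−0.716)) = (0.2011)^(1.252) = 0.1343.
C_{B,max} = 0.1343×1.70 = 0.228 mol/dm³.

0.228 mol/dm³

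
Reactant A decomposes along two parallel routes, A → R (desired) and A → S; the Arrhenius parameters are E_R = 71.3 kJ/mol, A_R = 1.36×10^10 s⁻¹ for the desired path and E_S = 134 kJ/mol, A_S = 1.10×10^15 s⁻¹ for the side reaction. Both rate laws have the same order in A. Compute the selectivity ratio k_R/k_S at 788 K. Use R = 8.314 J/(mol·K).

k_R/k_S = (A_R/A_S)·exp[−(E_R−E_S)/(RT)] = (A_R/A_S)·exp[(E_S−E_R)/(RT)].
(E_S−E_R)/(RT) = (134−71.3)×10³/(8.314×788) = 62700/6551 = 9.570.
k_R/k_S = (1.36×10^10/1.10×10^15)·exp(9.570) = 1.236×10^-5 × 14335 = 0.177.
Since E_R < E_S, lowering the temperature improves selectivity toward R.

0.177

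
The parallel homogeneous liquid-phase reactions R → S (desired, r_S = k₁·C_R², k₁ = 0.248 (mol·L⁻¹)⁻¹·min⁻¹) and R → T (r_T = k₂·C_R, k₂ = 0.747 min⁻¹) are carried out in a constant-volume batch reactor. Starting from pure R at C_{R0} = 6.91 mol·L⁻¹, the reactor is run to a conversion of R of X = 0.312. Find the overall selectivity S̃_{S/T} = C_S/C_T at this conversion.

1.92

C_R = C_{R0}(1−X) = 4.754 mol·L⁻¹.
Along a PFR/batch, dC_T/dC_R = −r_T/(r_S+r_T) = −k₂/(k₂+k₁·C_R).
Integrating from C_{R0} to C_R: C_T = (0.747/0.248)·ln[(0.747+0.248·6.91)/(0.747+0.248·4.75)] = 3.012·ln(2.461/1.926) = 0.7379 mol·L⁻¹.
Then C_S = (C_{R0}−C_R) − C_T = 2.156 − 0.7379 = 1.418 mol·L⁻¹.
S̃_{S/T} = C_S/C_T = 1.418/0.7379 = 1.92.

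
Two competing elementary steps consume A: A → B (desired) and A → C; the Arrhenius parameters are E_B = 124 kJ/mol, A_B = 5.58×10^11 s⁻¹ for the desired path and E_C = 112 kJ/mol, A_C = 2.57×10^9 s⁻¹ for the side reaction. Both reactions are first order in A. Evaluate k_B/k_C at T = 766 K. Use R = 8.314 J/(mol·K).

With equal orders, S_{B/C} = k_B/k_C = (A_B/A_C)·exp[(E_C−E_B)/(RT)].
(E_C−E_B)/(RT) = (112−124)×10³/(8.314×766) = -12000/6369 = -1.884.
k_B/k_C = (5.58×10^11/2.57×10^9)·exp(-1.884) = 217.1 × 0.1519 = 33.0.

33.0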